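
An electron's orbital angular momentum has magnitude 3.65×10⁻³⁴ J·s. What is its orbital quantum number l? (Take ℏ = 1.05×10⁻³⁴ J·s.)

Dividing by ℏ: |L|/ℏ ≈ 3.476.
Set l(l+1) = 12.08; the integer solution is l = 3.

l = 3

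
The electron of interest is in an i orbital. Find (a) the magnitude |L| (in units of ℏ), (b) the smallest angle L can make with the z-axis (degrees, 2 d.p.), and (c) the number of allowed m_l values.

|L| = √42 ℏ ≈ 6.481ℏ; θ_min ≈ 22.21°; 13 values

An i state has l = 6.
|L| = ℏ√(6·7) = √42 ℏ ≈ 6.481ℏ.
cos θ_min = 6/√42, so θ_min ≈ 22.21°.
There are 2l+1 = 13 values of m_l.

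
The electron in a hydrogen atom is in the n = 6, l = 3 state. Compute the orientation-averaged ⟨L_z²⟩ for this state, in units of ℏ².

m_l ∈ {-3, -2, -1, 0, 1, 2, 3}.
⟨L_z²⟩ = ℏ²·l(l+1)/3 = 4ℏ².

⟨L_z²⟩ = 4 ℏ²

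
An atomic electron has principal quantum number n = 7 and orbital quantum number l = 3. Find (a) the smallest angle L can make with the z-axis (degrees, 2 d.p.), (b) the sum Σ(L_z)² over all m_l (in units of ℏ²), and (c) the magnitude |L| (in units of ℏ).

θ_min ≈ 30.00°; Σ(L_z)² = 28 ℏ²; |L| = 2√3 ℏ ≈ 3.464ℏ

cos θ_min = 3/√12, so θ_min ≈ 30.00°.
Σ m_l² = 28, so Σ(L_z)² = 28 ℏ².
|L| = ℏ√(3·4) = 2√3 ℏ ≈ 3.464ℏ.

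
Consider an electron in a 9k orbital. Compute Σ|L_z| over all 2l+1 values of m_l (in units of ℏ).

Σ|L_z| = 56 ℏ

For 9k, l = 7.
The allowed m_l values are -7, -6, -5, -4, -3, -2, -1, 0, 1, 2, 3, 4, 5, 6, 7.
Σ|m_l| = 2·7(7+1)/2 = 56.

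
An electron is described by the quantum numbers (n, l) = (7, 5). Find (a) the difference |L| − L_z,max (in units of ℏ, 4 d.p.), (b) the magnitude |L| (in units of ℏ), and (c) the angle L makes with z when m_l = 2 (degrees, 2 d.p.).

|L|−L_z,max ≈ 0.4772ℏ; |L| = √30 ℏ ≈ 5.477ℏ; θ(m_l=2) ≈ 68.58°

|L| − L_z,max = (√30 − 5)ℏ ≈ 0.4772ℏ.
|L| = ℏ√(5·6) = √30 ℏ ≈ 5.477ℏ.
For m_l = 2: cos θ = 2/√30, θ ≈ 68.58°.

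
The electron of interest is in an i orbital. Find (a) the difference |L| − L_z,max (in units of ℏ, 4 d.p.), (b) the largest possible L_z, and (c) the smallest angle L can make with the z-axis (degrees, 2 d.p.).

The letter i corresponds to l = 6.
|L| − L_z,max = (√42 − 6)ℏ ≈ 0.4807ℏ.
L_z,max = lℏ = 6ℏ.
cos θ_min = 6/√42, so θ_min ≈ 22.21°.

|L|−L_z,max ≈ 0.4807ℏ; L_z,max = 6ℏ; θ_min ≈ 22.21°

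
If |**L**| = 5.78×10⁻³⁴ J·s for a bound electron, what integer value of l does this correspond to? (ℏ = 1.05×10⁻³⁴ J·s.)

l = 5

|L|/ℏ = (5.78×10⁻³⁴)/(1.05×10⁻³⁴) ≈ 5.505.
(|L|/ℏ)² = l(l+1) ≈ 30.30 ⇒ l = 5.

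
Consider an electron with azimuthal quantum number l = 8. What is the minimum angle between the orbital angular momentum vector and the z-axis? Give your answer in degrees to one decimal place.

θ_min ≈ 19.5°

|L| = ℏ√(l(l+1)) = 6√2 ℏ.
The smallest angle corresponds to the largest L_z, i.e. m_l = l = 8, giving L_z = 8ℏ.
cos θ_min = 8/√72, so θ_min ≈ 19.5°.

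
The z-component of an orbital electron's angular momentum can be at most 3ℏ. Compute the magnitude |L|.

|L| = 2√3 ℏ ≈ 3.464ℏ

L_z,max = lℏ, so l = 3.
|L| = √(l(l+1)) ℏ = 2√3 ℏ.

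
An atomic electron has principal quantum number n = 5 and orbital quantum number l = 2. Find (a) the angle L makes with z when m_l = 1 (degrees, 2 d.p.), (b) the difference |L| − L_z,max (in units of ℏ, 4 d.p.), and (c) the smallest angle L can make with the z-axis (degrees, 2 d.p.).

For m_l = 1: cos θ = 1/√6, θ ≈ 65.91°.
|L| − L_z,max = (√6 − 2)ℏ ≈ 0.4495ℏ.
cos θ_min = 2/√6, so θ_min ≈ 35.26°.

θ(m_l=1) ≈ 65.91°; |L|−L_z,max ≈ 0.4495ℏ; θ_min ≈ 35.26°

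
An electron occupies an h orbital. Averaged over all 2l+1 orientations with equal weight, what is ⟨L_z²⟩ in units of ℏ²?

For an h orbital, l = 5.
m_l ∈ {-5, -4, -3, -2, -1, 0, 1, 2, 3, 4, 5}.
⟨L_z²⟩ = ℏ²·l(l+1)/3 = 10ℏ².

⟨L_z²⟩ = 10 ℏ²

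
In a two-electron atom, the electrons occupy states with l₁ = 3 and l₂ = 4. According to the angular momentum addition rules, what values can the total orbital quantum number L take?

L = 1, 2, 3, 4, 5, 6, 7

L runs from |3 − 4| = 1 to 3 + 4 = 7.
Allowed values: L = 1, 2, 3, 4, 5, 6, 7.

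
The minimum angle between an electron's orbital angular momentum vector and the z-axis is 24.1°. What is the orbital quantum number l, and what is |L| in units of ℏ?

l = 5, |L| = √30 ℏ ≈ 5.477ℏ

cos²θ_min = l/(l+1) = 0.8333.
Solving: l = 5.
Then |L| = ℏ√(5·6) = √30 ℏ.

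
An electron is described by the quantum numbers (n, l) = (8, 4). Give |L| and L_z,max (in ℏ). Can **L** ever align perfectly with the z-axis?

No: L_z,max = 4ℏ < |L| = 2√5 ℏ ≈ 4.472ℏ

|L| = 2√5 ℏ ≈ 4.4721ℏ, while L_z,max = lℏ = 4ℏ.
Since |L| > L_z,max, the vector can never point exactly along z; the closest it comes is θ_min = arccos(4/√20) ≈ 26.6°.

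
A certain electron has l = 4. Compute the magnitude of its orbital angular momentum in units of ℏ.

|L| = ℏ√(l(l+1)) = ℏ√(4·5) = 2√5 ℏ

|L| = 2√5 ℏ ≈ 4.472ℏ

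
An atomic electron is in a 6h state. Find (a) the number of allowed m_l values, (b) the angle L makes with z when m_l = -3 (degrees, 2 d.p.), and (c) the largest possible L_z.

The 6h subshell has l = 5.
There are 2l+1 = 11 values of m_l.
For m_l = -3: cos θ = -3/√30, θ ≈ 123.21°.
L_z,max = lℏ = 5ℏ.

11 values; θ(m_l=-3) ≈ 123.21°; L_z,max = 5ℏ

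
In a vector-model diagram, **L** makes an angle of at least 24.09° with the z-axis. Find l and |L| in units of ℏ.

l = 5, |L| = √30 ℏ ≈ 5.477ℏ

cos²θ_min = l/(l+1) = 0.8334.
Thus l = 0.8334/(1 − 0.8334) ≈ 5.
Then |L| = ℏ√(5·6) = √30 ℏ.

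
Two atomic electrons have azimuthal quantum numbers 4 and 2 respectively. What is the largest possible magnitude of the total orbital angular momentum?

By the triangle rule, |l₁ − l₂| ≤ L ≤ l₁ + l₂.
So L can be 2, 3, 4, 5, 6.
The largest magnitude corresponds to L = 6: |L_tot| = ℏ√(6·7) = √42 ℏ.

|L_tot|_max = √42 ℏ ≈ 6.481ℏ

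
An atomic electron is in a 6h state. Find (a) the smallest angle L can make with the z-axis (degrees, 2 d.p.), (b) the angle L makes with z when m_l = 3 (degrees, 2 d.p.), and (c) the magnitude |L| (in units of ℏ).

θ_min ≈ 24.09°; θ(m_l=3) ≈ 56.79°; |L| = √30 ℏ ≈ 5.477ℏ

For 6h, l = 5.
cos θ_min = 5/√30, so θ_min ≈ 24.09°.
For m_l = 3: cos θ = 3/√30, θ ≈ 56.79°.
|L| = ℏ√(5·6) = √30 ℏ ≈ 5.477ℏ.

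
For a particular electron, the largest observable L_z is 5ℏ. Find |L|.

|L| = √30 ℏ ≈ 5.477ℏ

The maximum L_z equals lℏ, giving l = 5.
|L| = ℏ√(l(l+1)) = √30 ℏ.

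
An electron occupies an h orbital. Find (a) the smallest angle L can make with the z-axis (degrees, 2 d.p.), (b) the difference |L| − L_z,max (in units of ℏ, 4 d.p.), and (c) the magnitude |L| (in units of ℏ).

An h state has l = 5.
cos θ_min = 5/√30, so θ_min ≈ 24.09°.
|L| − L_z,max = (√30 − 5)ℏ ≈ 0.4772ℏ.
|L| = ℏ√(5·6) = √30 ℏ ≈ 5.477ℏ.

θ_min ≈ 24.09°; |L|−L_z,max ≈ 0.4772ℏ; |L| = √30 ℏ ≈ 5.477ℏ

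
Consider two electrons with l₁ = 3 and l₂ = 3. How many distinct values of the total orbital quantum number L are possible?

7

L runs from |3 − 3| = 0 to 3 + 3 = 6.
So L can be 0, 1, 2, 3, 4, 5, 6.
That is 7 values.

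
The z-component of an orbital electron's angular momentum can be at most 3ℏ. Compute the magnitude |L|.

The maximum L_z equals lℏ, giving l = 3.
|L| = √(l(l+1)) ℏ = 2√3 ℏ.

|L| = 2√3 ℏ ≈ 3.464ℏ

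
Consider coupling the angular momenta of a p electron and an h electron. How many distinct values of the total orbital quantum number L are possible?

3

By the triangle rule, |l₁ − l₂| ≤ L ≤ l₁ + l₂.
So L can be 4, 5, 6.
That is 3 values.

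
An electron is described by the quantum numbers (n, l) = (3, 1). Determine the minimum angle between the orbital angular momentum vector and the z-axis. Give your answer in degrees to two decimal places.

θ_min ≈ 45.00°

|L|² = l(l+1)ℏ² = 2ℏ², so |L| = √2 ℏ.
The smallest angle corresponds to the largest L_z, i.e. m_l = l = 1, giving L_z = 1ℏ.
cos θ_min = 1/√2, so θ_min ≈ 45.00°.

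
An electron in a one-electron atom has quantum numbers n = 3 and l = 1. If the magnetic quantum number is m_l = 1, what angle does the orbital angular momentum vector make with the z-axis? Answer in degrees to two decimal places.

θ ≈ 45.00°

|L| = ℏ√(l(l+1)) = √2 ℏ.
L_z = m_l ℏ = 1ℏ.
cos θ = L_z/|L| = 1/√2, so θ ≈ 45.00°.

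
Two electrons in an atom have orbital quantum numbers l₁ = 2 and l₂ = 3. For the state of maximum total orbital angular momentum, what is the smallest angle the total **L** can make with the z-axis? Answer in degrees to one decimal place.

θ_min ≈ 24.1°

L runs from |2 − 3| = 1 to 2 + 3 = 5.
Allowed values: L = 1, 2, 3, 4, 5.
The maximum is L = 5, with |L_tot| = ℏ√(5·6) = √30 ℏ.
The minimum angle with z is arccos(5/√30) ≈ 24.1°.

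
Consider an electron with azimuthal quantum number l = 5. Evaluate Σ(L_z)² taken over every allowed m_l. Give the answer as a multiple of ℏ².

Σ(L_z)² = 110 ℏ²

m_l ∈ {-5, -4, -3, -2, -1, 0, 1, 2, 3, 4, 5}.
Σ m_l² = 2·(1 + 4 + 9 + 16 + 25) = 110.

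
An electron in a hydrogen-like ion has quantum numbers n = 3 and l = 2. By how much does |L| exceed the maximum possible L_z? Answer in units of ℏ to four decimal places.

|L| − L_z,max ≈ 0.4495ℏ

|L| = √6 ℏ ≈ 2.4495ℏ, while L_z,max = lℏ = 2ℏ.
The difference is (√6 − 2)ℏ ≈ 0.4495ℏ.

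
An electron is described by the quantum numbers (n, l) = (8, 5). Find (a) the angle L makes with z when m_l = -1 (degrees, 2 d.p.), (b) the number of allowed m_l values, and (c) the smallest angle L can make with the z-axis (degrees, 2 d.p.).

For m_l = -1: cos θ = -1/√30, θ ≈ 100.52°.
There are 2l+1 = 11 values of m_l.
cos θ_min = 5/√30, so θ_min ≈ 24.09°.

θ(m_l=-1) ≈ 100.52°; 11 values; θ_min ≈ 24.09°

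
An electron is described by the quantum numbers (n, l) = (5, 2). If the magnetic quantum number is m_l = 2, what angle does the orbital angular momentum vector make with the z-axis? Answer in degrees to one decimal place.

θ ≈ 35.3°

|L| = ℏ√(l(l+1)) = √6 ℏ.
L_z = m_l ℏ = 2ℏ.
cos θ = L_z/|L| = 2/√6, so θ ≈ 35.3°.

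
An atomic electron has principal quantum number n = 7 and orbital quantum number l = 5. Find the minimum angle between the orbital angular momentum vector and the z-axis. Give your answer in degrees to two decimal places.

θ_min ≈ 24.09°

|L|² = l(l+1)ℏ² = 30ℏ², so |L| = √30 ℏ.
The smallest angle corresponds to the largest L_z, i.e. m_l = l = 5, giving L_z = 5ℏ.
cos θ_min = 5/√30, so θ_min ≈ 24.09°.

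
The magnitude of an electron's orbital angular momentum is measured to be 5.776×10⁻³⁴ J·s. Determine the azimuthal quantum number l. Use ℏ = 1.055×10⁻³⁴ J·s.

l = 5

|L|/ℏ = (5.776×10⁻³⁴)/(1.055×10⁻³⁴) ≈ 5.475.
Set l(l+1) = 29.97; the integer solution is l = 5.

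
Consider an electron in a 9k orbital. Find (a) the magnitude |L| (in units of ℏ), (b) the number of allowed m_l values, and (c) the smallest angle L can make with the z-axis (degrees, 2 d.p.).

|L| = 2√14 ℏ ≈ 7.483ℏ; 15 values; θ_min ≈ 20.70°

9k means n = 9, l = 7.
|L| = ℏ√(7·8) = 2√14 ℏ ≈ 7.483ℏ.
There are 2l+1 = 15 values of m_l.
cos θ_min = 7/√56, so θ_min ≈ 20.70°.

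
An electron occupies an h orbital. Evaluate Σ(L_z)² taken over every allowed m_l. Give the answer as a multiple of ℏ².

For an h orbital, l = 5.
m_l runs from −5 to 5, i.e. {-5, -4, -3, -2, -1, 0, 1, 2, 3, 4, 5}.
Summing m² from −5 to 5: Σ m_l² = 110.

Σ(L_z)² = 110 ℏ²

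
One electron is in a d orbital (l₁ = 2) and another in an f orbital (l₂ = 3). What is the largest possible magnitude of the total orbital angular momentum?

|L_tot|_max = √30 ℏ ≈ 5.477ℏ

By the triangle rule, |l₁ − l₂| ≤ L ≤ l₁ + l₂.
So L can be 1, 2, 3, 4, 5.
The largest magnitude corresponds to L = 5: |L_tot| = ℏ√(5·6) = √30 ℏ.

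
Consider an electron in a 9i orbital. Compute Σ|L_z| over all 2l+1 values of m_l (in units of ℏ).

The 9i subshell has l = 6.
m_l ∈ {-6, -5, -4, -3, -2, -1, 0, 1, 2, 3, 4, 5, 6}.
Σ|m_l| = 2·6(6+1)/2 = 42.

Σ|L_z| = 42 ℏ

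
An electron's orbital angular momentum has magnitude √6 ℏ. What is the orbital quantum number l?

l = 2

(|L|/ℏ)² = l(l+1) = 6.
l² + l − 6 = 0 ⇒ l = 2.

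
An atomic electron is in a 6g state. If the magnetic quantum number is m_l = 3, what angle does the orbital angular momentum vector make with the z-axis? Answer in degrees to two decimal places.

θ ≈ 47.87°

6g means n = 6, l = 4.
|L| = ℏ√(l(l+1)) = 2√5 ℏ.
L_z = m_l ℏ = 3ℏ.
cos θ = L_z/|L| = 3/√20, so θ ≈ 47.87°.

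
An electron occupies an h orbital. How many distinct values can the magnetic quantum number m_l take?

For an h orbital, l = 5.
The number of m_l values is 2l + 1 = 2·5 + 1 = 11.

11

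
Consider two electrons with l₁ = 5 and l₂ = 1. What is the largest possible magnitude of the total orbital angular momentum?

The total orbital quantum number L ranges from |l₁ − l₂| to l₁ + l₂ in integer steps.
L ∈ {4, 5, 6}.
The largest magnitude corresponds to L = 6: |L_tot| = ℏ√(6·7) = √42 ℏ.

|L_tot|_max = √42 ℏ ≈ 6.481ℏ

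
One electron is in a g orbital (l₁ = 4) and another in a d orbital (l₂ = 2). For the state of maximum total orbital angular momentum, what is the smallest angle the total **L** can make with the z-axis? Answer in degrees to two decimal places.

L runs from |4 − 2| = 2 to 4 + 2 = 6.
L ∈ {2, 3, 4, 5, 6}.
The maximum is L = 6, with |L_tot| = ℏ√(6·7) = √42 ℏ.
The minimum angle with z is arccos(6/√42) ≈ 22.21°.

θ_min ≈ 22.21°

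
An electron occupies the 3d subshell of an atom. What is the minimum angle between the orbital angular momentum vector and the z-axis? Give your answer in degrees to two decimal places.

The 3d subshell has l = 2.
|L|² = l(l+1)ℏ² = 6ℏ², so |L| = √6 ℏ.
The smallest angle corresponds to the largest L_z, i.e. m_l = l = 2, giving L_z = 2ℏ.
cos θ_min = 2/√6, so θ_min ≈ 35.26°.

θ_min ≈ 35.26°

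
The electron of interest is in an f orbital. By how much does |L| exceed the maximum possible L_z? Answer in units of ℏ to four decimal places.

The letter f corresponds to l = 3.
|L| = 2√3 ℏ ≈ 3.4641ℏ, while L_z,max = lℏ = 3ℏ.
The difference is (2√3 − 3)ℏ ≈ 0.4641ℏ.

|L| − L_z,max ≈ 0.4641ℏ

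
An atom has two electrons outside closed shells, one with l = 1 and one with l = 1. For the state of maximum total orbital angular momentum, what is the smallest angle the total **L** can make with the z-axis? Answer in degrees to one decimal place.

θ_min ≈ 35.3°

The total orbital quantum number L ranges from |l₁ − l₂| to l₁ + l₂ in integer steps.
Allowed values: L = 0, 1, 2.
The maximum is L = 2, with |L_tot| = ℏ√(2·3) = √6 ℏ.
The minimum angle with z is arccos(2/√6) ≈ 35.3°.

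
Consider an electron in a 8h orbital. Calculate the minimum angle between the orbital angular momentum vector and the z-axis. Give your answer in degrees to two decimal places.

θ_min ≈ 24.09°

For 8h, l = 5.
|L|² = l(l+1)ℏ² = 30ℏ², so |L| = √30 ℏ.
The smallest angle corresponds to the largest L_z, i.e. m_l = l = 5, giving L_z = 5ℏ.
cos θ_min = 5/√30, so θ_min ≈ 24.09°.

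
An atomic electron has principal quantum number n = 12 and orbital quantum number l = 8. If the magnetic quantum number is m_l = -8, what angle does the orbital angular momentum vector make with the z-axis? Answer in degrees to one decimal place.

|L| = ℏ√(l(l+1)) = 6√2 ℏ.
L_z = m_l ℏ = −8ℏ.
cos θ = L_z/|L| = -8/√72, so θ ≈ 160.5°.

θ ≈ 160.5°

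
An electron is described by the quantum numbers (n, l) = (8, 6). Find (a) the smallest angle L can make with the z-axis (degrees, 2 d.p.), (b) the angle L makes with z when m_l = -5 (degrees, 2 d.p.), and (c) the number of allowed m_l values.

cos θ_min = 6/√42, so θ_min ≈ 22.21°.
For m_l = -5: cos θ = -5/√42, θ ≈ 140.49°.
There are 2l+1 = 13 values of m_l.

θ_min ≈ 22.21°; θ(m_l=-5) ≈ 140.49°; 13 values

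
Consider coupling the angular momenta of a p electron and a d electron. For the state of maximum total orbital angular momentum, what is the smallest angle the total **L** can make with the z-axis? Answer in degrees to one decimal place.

θ_min ≈ 30.0°

The total orbital quantum number L ranges from |l₁ − l₂| to l₁ + l₂ in integer steps.
Allowed values: L = 1, 2, 3.
The maximum is L = 3, with |L_tot| = ℏ√(3·4) = 2√3 ℏ.
The minimum angle with z is arccos(3/√12) ≈ 30.0°.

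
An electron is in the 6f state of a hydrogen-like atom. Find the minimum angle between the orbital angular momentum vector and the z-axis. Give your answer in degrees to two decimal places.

For 6f, l = 3.
|L| = √(l(l+1)) ℏ = 2√3 ℏ.
The smallest angle corresponds to the largest L_z, i.e. m_l = l = 3, giving L_z = 3ℏ.
cos θ_min = 3/√12, so θ_min ≈ 30.00°.

θ_min ≈ 30.00°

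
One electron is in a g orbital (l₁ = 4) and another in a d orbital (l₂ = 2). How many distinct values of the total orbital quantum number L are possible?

5

L runs from |4 − 2| = 2 to 4 + 2 = 6.
So L can be 2, 3, 4, 5, 6.
That is 5 values.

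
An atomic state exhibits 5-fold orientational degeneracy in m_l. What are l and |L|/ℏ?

5 = 2l + 1, so l = (5−1)/2 = 2.
|L| = ℏ√(l(l+1)) = ℏ√(2·3) = √6 ℏ.

l = 2, |L| = √6 ℏ ≈ 2.449ℏ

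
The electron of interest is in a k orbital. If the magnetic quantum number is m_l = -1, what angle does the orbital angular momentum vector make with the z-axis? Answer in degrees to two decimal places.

θ ≈ 97.68°

For a k orbital, l = 7.
|L| = ℏ√(l(l+1)) = 2√14 ℏ.
L_z = m_l ℏ = −1ℏ.
cos θ = L_z/|L| = -1/√56, so θ ≈ 97.68°.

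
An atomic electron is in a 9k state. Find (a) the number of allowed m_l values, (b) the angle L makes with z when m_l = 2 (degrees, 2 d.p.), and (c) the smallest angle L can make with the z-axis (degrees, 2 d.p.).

For 9k, l = 7.
There are 2l+1 = 15 values of m_l.
For m_l = 2: cos θ = 2/√56, θ ≈ 74.50°.
cos θ_min = 7/√56, so θ_min ≈ 20.70°.

15 values; θ(m_l=2) ≈ 74.50°; θ_min ≈ 20.70°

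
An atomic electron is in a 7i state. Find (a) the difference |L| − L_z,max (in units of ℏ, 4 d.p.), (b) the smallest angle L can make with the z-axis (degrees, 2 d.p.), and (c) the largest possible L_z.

For 7i, l = 6.
|L| − L_z,max = (√42 − 6)ℏ ≈ 0.4807ℏ.
cos θ_min = 6/√42, so θ_min ≈ 22.21°.
L_z,max = lℏ = 6ℏ.

|L|−L_z,max ≈ 0.4807ℏ; θ_min ≈ 22.21°; L_z,max = 6ℏ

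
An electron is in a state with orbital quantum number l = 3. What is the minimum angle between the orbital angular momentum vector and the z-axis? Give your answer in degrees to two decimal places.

θ_min ≈ 30.00°

|L| = √(l(l+1)) ℏ = 2√3 ℏ.
The smallest angle corresponds to the largest L_z, i.e. m_l = l = 3, giving L_z = 3ℏ.
cos θ_min = 3/√12, so θ_min ≈ 30.00°.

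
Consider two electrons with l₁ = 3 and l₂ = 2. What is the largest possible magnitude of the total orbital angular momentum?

The total orbital quantum number L ranges from |l₁ − l₂| to l₁ + l₂ in integer steps.
So L can be 1, 2, 3, 4, 5.
The largest magnitude corresponds to L = 5: |L_tot| = ℏ√(5·6) = √30 ℏ.

|L_tot|_max = √30 ℏ ≈ 5.477ℏ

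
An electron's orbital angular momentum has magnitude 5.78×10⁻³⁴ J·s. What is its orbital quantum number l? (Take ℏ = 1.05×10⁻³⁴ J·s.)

l = 5

|L|/ℏ = (5.78×10⁻³⁴)/(1.05×10⁻³⁴) ≈ 5.505.
l(l+1) ≈ 5.505² ≈ 30.30, so l = 5.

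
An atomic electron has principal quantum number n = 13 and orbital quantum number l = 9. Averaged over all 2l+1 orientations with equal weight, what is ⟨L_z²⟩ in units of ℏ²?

⟨L_z²⟩ = 30 ℏ²

m_l ∈ {-9, -8, -7, -6, -5, -4, -3, -2, -1, 0, 1, 2, 3, 4, 5, 6, 7, 8, 9}.
⟨L_z²⟩ = ℏ²·l(l+1)/3 = 30ℏ².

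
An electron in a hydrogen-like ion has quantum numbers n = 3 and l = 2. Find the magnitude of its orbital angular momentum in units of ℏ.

|L| = √6 ℏ ≈ 2.449ℏ

|L| = ℏ√(l(l+1)) = ℏ√(2·3) = √6 ℏ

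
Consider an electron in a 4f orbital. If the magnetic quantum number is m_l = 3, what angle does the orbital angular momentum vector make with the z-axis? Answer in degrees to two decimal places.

The 4f subshell has l = 3.
|L|² = l(l+1)ℏ² = 12ℏ², so |L| = 2√3 ℏ.
L_z = m_l ℏ = 3ℏ.
cos θ = L_z/|L| = 3/√12, so θ ≈ 30.00°.

θ ≈ 30.00°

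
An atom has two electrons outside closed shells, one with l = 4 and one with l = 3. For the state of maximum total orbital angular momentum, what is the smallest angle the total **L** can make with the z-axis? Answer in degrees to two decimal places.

Angular momentum addition gives L = |l₁ − l₂|, …, l₁ + l₂.
L ∈ {1, 2, 3, 4, 5, 6, 7}.
The maximum is L = 7, with |L_tot| = ℏ√(7·8) = 2√14 ℏ.
The minimum angle with z is arccos(7/√56) ≈ 20.70°.

θ_min ≈ 20.70°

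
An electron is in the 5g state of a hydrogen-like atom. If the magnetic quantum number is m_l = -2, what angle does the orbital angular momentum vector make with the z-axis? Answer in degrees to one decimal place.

5g means n = 5, l = 4.
|L|² = l(l+1)ℏ² = 20ℏ², so |L| = 2√5 ℏ.
L_z = m_l ℏ = −2ℏ.
cos θ = L_z/|L| = -2/√20, so θ ≈ 116.6°.

θ ≈ 116.6°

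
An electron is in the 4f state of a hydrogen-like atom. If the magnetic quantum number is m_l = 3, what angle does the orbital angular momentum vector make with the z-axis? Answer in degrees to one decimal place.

θ ≈ 30.0°

The 4f subshell has l = 3.
|L| = ℏ√(l(l+1)) = 2√3 ℏ.
L_z = m_l ℏ = 3ℏ.
cos θ = L_z/|L| = 3/√12, so θ ≈ 30.0°.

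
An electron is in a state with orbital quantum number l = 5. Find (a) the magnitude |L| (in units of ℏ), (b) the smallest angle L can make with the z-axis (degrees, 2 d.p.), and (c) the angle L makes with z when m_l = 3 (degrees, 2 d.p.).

|L| = √30 ℏ ≈ 5.477ℏ; θ_min ≈ 24.09°; θ(m_l=3) ≈ 56.79°

|L| = ℏ√(5·6) = √30 ℏ ≈ 5.477ℏ.
cos θ_min = 5/√30, so θ_min ≈ 24.09°.
For m_l = 3: cos θ = 3/√30, θ ≈ 56.79°.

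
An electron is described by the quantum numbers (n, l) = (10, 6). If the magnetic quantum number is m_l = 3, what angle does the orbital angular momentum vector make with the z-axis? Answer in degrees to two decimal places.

θ ≈ 62.42°

|L|² = l(l+1)ℏ² = 42ℏ², so |L| = √42 ℏ.
L_z = m_l ℏ = 3ℏ.
cos θ = L_z/|L| = 3/√42, so θ ≈ 62.42°.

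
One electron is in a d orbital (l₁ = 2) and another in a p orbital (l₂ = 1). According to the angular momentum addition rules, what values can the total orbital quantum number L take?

The total orbital quantum number L ranges from |l₁ − l₂| to l₁ + l₂ in integer steps.
Allowed values: L = 1, 2, 3.

L = 1, 2, 3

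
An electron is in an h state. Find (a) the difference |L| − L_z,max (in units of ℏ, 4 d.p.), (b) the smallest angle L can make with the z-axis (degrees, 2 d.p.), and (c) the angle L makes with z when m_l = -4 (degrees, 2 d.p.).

H corresponds to l = 5.
|L| − L_z,max = (√30 − 5)ℏ ≈ 0.4772ℏ.
cos θ_min = 5/√30, so θ_min ≈ 24.09°.
For m_l = -4: cos θ = -4/√30, θ ≈ 136.91°.

|L|−L_z,max ≈ 0.4772ℏ; θ_min ≈ 24.09°; θ(m_l=-4) ≈ 136.91°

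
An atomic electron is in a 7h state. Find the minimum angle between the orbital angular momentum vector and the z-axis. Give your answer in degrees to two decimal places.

7h means n = 7, l = 5.
|L|² = l(l+1)ℏ² = 30ℏ², so |L| = √30 ℏ.
The smallest angle corresponds to the largest L_z, i.e. m_l = l = 5, giving L_z = 5ℏ.
cos θ_min = 5/√30, so θ_min ≈ 24.09°.

θ_min ≈ 24.09°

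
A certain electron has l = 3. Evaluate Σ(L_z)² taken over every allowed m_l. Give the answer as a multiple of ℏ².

Σ(L_z)² = 28 ℏ²

The allowed m_l values are -3, -2, -1, 0, 1, 2, 3.
Σ m_l² = 2·(1 + 4 + 9) = 28.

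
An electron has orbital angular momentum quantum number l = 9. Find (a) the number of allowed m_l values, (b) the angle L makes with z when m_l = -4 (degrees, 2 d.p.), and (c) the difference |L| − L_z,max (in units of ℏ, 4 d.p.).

19 values; θ(m_l=-4) ≈ 114.94°; |L|−L_z,max ≈ 0.4868ℏ

There are 2l+1 = 19 values of m_l.
For m_l = -4: cos θ = -4/√90, θ ≈ 114.94°.
|L| − L_z,max = (3√10 − 9)ℏ ≈ 0.4868ℏ.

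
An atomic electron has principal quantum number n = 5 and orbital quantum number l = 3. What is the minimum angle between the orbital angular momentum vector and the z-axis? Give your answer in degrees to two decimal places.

θ_min ≈ 30.00°

|L|² = l(l+1)ℏ² = 12ℏ², so |L| = 2√3 ℏ.
The smallest angle corresponds to the largest L_z, i.e. m_l = l = 3, giving L_z = 3ℏ.
cos θ_min = 3/√12, so θ_min ≈ 30.00°.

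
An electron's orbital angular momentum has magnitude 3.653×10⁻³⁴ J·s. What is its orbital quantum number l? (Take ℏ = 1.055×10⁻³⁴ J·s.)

l = 3

In units of ℏ, |L| ≈ 3.463.
l(l+1) ≈ 3.463² ≈ 11.99, so l = 3.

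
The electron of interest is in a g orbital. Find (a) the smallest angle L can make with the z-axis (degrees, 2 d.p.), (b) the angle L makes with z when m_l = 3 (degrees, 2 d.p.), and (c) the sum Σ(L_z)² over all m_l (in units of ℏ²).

A g state has l = 4.
cos θ_min = 4/√20, so θ_min ≈ 26.57°.
For m_l = 3: cos θ = 3/√20, θ ≈ 47.87°.
Σ m_l² = 60, so Σ(L_z)² = 60 ℏ².

θ_min ≈ 26.57°; θ(m_l=3) ≈ 47.87°; Σ(L_z)² = 60 ℏ²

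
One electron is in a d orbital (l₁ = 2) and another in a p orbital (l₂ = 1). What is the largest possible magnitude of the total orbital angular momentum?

|L_tot|_max = 2√3 ℏ ≈ 3.464ℏ

By the triangle rule, |l₁ − l₂| ≤ L ≤ l₁ + l₂.
L ∈ {1, 2, 3}.
The largest magnitude corresponds to L = 3: |L_tot| = ℏ√(3·4) = 2√3 ℏ.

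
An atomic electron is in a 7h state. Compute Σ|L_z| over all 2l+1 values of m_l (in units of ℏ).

7h means n = 7, l = 5.
The allowed m_l values are -5, -4, -3, -2, -1, 0, 1, 2, 3, 4, 5.
Σ|m_l| = l(l+1) = 30.

Σ|L_z| = 30 ℏ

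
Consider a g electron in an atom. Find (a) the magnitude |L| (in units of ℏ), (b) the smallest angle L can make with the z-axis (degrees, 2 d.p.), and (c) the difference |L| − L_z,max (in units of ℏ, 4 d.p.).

A g state has l = 4.
|L| = ℏ√(4·5) = 2√5 ℏ ≈ 4.472ℏ.
cos θ_min = 4/√20, so θ_min ≈ 26.57°.
|L| − L_z,max = (2√5 − 4)ℏ ≈ 0.4721ℏ.

|L| = 2√5 ℏ ≈ 4.472ℏ; θ_min ≈ 26.57°; |L|−L_z,max ≈ 0.4721ℏ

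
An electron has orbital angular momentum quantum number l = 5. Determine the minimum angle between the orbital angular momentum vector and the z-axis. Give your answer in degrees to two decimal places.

θ_min ≈ 24.09°

|L| = √(l(l+1)) ℏ = √30 ℏ.
The smallest angle corresponds to the largest L_z, i.e. m_l = l = 5, giving L_z = 5ℏ.
cos θ_min = 5/√30, so θ_min ≈ 24.09°.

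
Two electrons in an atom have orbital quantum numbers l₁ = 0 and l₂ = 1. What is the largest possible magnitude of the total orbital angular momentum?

Angular momentum addition gives L = |l₁ − l₂|, …, l₁ + l₂.
Allowed values: L = 1.
The largest magnitude corresponds to L = 1: |L_tot| = ℏ√(1·2) = √2 ℏ.

|L_tot|_max = √2 ℏ ≈ 1.414ℏ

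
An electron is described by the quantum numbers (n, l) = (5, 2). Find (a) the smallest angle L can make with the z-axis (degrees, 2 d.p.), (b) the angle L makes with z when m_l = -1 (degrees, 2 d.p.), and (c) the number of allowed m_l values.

cos θ_min = 2/√6, so θ_min ≈ 35.26°.
For m_l = -1: cos θ = -1/√6, θ ≈ 114.09°.
There are 2l+1 = 5 values of m_l.

θ_min ≈ 35.26°; θ(m_l=-1) ≈ 114.09°; 5 values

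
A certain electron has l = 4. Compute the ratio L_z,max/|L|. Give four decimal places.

|L| = 2√5 ℏ ≈ 4.4721ℏ, while L_z,max = lℏ = 4ℏ.
L_z,max/|L| = 4/√20 = 0.8944.

L_z,max/|L| = 0.8944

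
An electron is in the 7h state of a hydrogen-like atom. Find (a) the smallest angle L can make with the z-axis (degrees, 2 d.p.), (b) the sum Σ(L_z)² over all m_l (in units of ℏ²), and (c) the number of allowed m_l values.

θ_min ≈ 24.09°; Σ(L_z)² = 110 ℏ²; 11 values

7h means n = 7, l = 5.
cos θ_min = 5/√30, so θ_min ≈ 24.09°.
Σ m_l² = 110, so Σ(L_z)² = 110 ℏ².
There are 2l+1 = 11 values of m_l.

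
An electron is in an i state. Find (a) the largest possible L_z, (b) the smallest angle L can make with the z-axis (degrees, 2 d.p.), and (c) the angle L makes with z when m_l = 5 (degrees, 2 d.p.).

L_z,max = 6ℏ; θ_min ≈ 22.21°; θ(m_l=5) ≈ 39.51°

An i state has l = 6.
L_z,max = lℏ = 6ℏ.
cos θ_min = 6/√42, so θ_min ≈ 22.21°.
For m_l = 5: cos θ = 5/√42, θ ≈ 39.51°.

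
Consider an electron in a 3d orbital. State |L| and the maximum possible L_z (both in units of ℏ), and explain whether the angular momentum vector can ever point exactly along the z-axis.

3d means n = 3, l = 2.
|L| = √6 ℏ ≈ 2.4495ℏ, while L_z,max = lℏ = 2ℏ.
Since |L| > L_z,max, the vector can never point exactly along z; the closest it comes is θ_min = arccos(2/√6) ≈ 35.3°.

No: L_z,max = 2ℏ < |L| = √6 ℏ ≈ 2.449ℏ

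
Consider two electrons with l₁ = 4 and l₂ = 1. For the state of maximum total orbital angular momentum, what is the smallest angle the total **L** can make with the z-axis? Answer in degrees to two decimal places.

The total orbital quantum number L ranges from |l₁ − l₂| to l₁ + l₂ in integer steps.
Allowed values: L = 3, 4, 5.
The maximum is L = 5, with |L_tot| = ℏ√(5·6) = √30 ℏ.
The minimum angle with z is arccos(5/√30) ≈ 24.09°.

θ_min ≈ 24.09°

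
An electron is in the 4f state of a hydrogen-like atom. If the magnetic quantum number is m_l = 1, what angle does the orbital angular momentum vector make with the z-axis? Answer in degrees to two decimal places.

4f means n = 4, l = 3.
|L| = √(l(l+1)) ℏ = 2√3 ℏ.
L_z = m_l ℏ = 1ℏ.
cos θ = L_z/|L| = 1/√12, so θ ≈ 73.22°.

θ ≈ 73.22°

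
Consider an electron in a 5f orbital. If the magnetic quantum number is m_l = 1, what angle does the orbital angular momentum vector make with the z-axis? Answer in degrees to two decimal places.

For 5f, l = 3.
|L|² = l(l+1)ℏ² = 12ℏ², so |L| = 2√3 ℏ.
L_z = m_l ℏ = 1ℏ.
cos θ = L_z/|L| = 1/√12, so θ ≈ 73.22°.

θ ≈ 73.22°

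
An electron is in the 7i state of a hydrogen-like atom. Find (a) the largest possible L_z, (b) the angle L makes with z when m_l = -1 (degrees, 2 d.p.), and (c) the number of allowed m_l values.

The 7i subshell has l = 6.
L_z,max = lℏ = 6ℏ.
For m_l = -1: cos θ = -1/√42, θ ≈ 98.88°.
There are 2l+1 = 13 values of m_l.

L_z,max = 6ℏ; θ(m_l=-1) ≈ 98.88°; 13 values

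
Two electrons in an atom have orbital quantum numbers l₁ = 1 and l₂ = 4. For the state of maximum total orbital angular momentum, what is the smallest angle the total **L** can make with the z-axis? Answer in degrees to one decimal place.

θ_min ≈ 24.1°

L runs from |1 − 4| = 3 to 1 + 4 = 5.
So L can be 3, 4, 5.
The maximum is L = 5, with |L_tot| = ℏ√(5·6) = √30 ℏ.
The minimum angle with z is arccos(5/√30) ≈ 24.1°.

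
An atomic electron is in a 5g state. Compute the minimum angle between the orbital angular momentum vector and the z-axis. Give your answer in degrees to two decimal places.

θ_min ≈ 26.57°

For 5g, l = 4.
|L|² = l(l+1)ℏ² = 20ℏ², so |L| = 2√5 ℏ.
The smallest angle corresponds to the largest L_z, i.e. m_l = l = 4, giving L_z = 4ℏ.
cos θ_min = 4/√20, so θ_min ≈ 26.57°.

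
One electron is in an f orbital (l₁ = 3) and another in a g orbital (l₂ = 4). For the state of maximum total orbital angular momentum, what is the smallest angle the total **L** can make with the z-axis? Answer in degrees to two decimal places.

L runs from |3 − 4| = 1 to 3 + 4 = 7.
So L can be 1, 2, 3, 4, 5, 6, 7.
The maximum is L = 7, with |L_tot| = ℏ√(7·8) = 2√14 ℏ.
The minimum angle with z is arccos(7/√56) ≈ 20.70°.

θ_min ≈ 20.70°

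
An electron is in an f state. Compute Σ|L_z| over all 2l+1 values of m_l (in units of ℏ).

Σ|L_z| = 12 ℏ

For an f orbital, l = 3.
m_l ∈ {-3, -2, -1, 0, 1, 2, 3}.
Σ|m_l| = l(l+1) = 12.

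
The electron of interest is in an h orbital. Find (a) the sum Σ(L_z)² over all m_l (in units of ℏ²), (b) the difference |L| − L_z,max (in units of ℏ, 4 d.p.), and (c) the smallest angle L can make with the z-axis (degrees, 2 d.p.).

The letter h corresponds to l = 5.
Σ m_l² = 110, so Σ(L_z)² = 110 ℏ².
|L| − L_z,max = (√30 − 5)ℏ ≈ 0.4772ℏ.
cos θ_min = 5/√30, so θ_min ≈ 24.09°.

Σ(L_z)² = 110 ℏ²; |L|−L_z,max ≈ 0.4772ℏ; θ_min ≈ 24.09°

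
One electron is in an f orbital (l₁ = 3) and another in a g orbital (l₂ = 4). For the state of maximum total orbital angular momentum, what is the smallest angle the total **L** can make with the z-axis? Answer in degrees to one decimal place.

By the triangle rule, |l₁ − l₂| ≤ L ≤ l₁ + l₂.
So L can be 1, 2, 3, 4, 5, 6, 7.
The maximum is L = 7, with |L_tot| = ℏ√(7·8) = 2√14 ℏ.
The minimum angle with z is arccos(7/√56) ≈ 20.7°.

θ_min ≈ 20.7°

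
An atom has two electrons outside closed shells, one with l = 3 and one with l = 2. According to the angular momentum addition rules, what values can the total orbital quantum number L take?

L = 1, 2, 3, 4, 5

Angular momentum addition gives L = |l₁ − l₂|, …, l₁ + l₂.
L ∈ {1, 2, 3, 4, 5}.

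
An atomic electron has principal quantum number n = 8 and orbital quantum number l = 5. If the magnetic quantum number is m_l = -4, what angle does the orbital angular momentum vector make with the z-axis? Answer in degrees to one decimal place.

|L|² = l(l+1)ℏ² = 30ℏ², so |L| = √30 ℏ.
L_z = m_l ℏ = −4ℏ.
cos θ = L_z/|L| = -4/√30, so θ ≈ 136.9°.

θ ≈ 136.9°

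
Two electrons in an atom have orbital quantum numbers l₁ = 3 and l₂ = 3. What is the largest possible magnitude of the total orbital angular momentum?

The total orbital quantum number L ranges from |l₁ − l₂| to l₁ + l₂ in integer steps.
L ∈ {0, 1, 2, 3, 4, 5, 6}.
The largest magnitude corresponds to L = 6: |L_tot| = ℏ√(6·7) = √42 ℏ.

|L_tot|_max = √42 ℏ ≈ 6.481ℏ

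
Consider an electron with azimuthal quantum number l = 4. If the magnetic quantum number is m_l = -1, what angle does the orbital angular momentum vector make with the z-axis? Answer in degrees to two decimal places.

θ ≈ 102.92°

|L|² = l(l+1)ℏ² = 20ℏ², so |L| = 2√5 ℏ.
L_z = m_l ℏ = −1ℏ.
cos θ = L_z/|L| = -1/√20, so θ ≈ 102.92°.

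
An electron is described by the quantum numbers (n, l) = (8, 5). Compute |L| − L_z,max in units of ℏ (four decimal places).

|L| − L_z,max ≈ 0.4772ℏ

|L| = √30 ℏ ≈ 5.4772ℏ, while L_z,max = lℏ = 5ℏ.
The difference is (√30 − 5)ℏ ≈ 0.4772ℏ.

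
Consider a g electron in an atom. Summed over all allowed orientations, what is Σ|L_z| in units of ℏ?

Σ|L_z| = 20 ℏ

The letter g corresponds to l = 4.
m_l ∈ {-4, -3, -2, -1, 0, 1, 2, 3, 4}.
Σ|m_l| = l(l+1) = 20.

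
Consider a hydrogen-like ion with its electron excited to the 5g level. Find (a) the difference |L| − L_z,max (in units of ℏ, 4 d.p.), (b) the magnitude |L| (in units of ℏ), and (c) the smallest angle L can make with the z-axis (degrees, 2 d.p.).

|L|−L_z,max ≈ 0.4721ℏ; |L| = 2√5 ℏ ≈ 4.472ℏ; θ_min ≈ 26.57°

The 5g level has l = 4.
|L| − L_z,max = (2√5 − 4)ℏ ≈ 0.4721ℏ.
|L| = ℏ√(4·5) = 2√5 ℏ ≈ 4.472ℏ.
cos θ_min = 4/√20, so θ_min ≈ 26.57°.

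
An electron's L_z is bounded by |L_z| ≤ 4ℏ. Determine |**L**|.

The maximum L_z equals lℏ, giving l = 4.
|L| = √(l(l+1)) ℏ = 2√5 ℏ.

|L| = 2√5 ℏ ≈ 4.472ℏ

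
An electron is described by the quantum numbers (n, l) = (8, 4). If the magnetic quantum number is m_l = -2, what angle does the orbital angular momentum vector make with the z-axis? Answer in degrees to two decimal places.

|L| = ℏ√(l(l+1)) = 2√5 ℏ.
L_z = m_l ℏ = −2ℏ.
cos θ = L_z/|L| = -2/√20, so θ ≈ 116.57°.

θ ≈ 116.57°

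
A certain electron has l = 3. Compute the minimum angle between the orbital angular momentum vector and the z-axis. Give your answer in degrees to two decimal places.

θ_min ≈ 30.00°

|L|² = l(l+1)ℏ² = 12ℏ², so |L| = 2√3 ℏ.
The smallest angle corresponds to the largest L_z, i.e. m_l = l = 3, giving L_z = 3ℏ.
cos θ_min = 3/√12, so θ_min ≈ 30.00°.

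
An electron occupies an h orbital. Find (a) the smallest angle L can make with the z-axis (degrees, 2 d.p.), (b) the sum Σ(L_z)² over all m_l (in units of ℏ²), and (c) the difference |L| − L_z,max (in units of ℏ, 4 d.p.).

An h state has l = 5.
cos θ_min = 5/√30, so θ_min ≈ 24.09°.
Σ m_l² = 110, so Σ(L_z)² = 110 ℏ².
|L| − L_z,max = (√30 − 5)ℏ ≈ 0.4772ℏ.

θ_min ≈ 24.09°; Σ(L_z)² = 110 ℏ²; |L|−L_z,max ≈ 0.4772ℏ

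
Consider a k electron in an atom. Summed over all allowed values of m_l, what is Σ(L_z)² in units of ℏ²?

The letter k corresponds to l = 7.
The allowed m_l values are -7, -6, -5, -4, -3, -2, -1, 0, 1, 2, 3, 4, 5, 6, 7.
Σ m_l² = 2·(1 + 4 + 9 + 16 + 25 + 36 + 49) = 280.

Σ(L_z)² = 280 ℏ²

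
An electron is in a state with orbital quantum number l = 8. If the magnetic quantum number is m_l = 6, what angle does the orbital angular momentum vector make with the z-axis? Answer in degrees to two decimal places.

|L|² = l(l+1)ℏ² = 72ℏ², so |L| = 6√2 ℏ.
L_z = m_l ℏ = 6ℏ.
cos θ = L_z/|L| = 6/√72, so θ ≈ 45.00°.

θ ≈ 45.00°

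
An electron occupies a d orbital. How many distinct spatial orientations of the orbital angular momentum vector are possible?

5

For a d orbital, l = 2.
The number of m_l values is 2l + 1 = 2·2 + 1 = 5.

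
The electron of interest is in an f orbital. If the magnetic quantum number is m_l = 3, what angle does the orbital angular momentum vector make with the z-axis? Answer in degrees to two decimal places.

The letter f corresponds to l = 3.
|L|² = l(l+1)ℏ² = 12ℏ², so |L| = 2√3 ℏ.
L_z = m_l ℏ = 3ℏ.
cos θ = L_z/|L| = 3/√12, so θ ≈ 30.00°.

θ ≈ 30.00°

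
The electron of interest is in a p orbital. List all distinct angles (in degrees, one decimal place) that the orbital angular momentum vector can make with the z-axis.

The letter p corresponds to l = 1.
|L| = ℏ√(l(l+1)) = √2 ℏ.
cos θ = m_l/√2 for each m_l ∈ {-1, 0, 1}.

θ ∈ {45.0°, 90.0°, 135.0°}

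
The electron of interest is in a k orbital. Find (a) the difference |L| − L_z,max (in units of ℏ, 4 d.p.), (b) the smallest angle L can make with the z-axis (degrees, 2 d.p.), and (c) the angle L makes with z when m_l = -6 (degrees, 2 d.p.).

K corresponds to l = 7.
|L| − L_z,max = (2√14 − 7)ℏ ≈ 0.4833ℏ.
cos θ_min = 7/√56, so θ_min ≈ 20.70°.
For m_l = -6: cos θ = -6/√56, θ ≈ 143.30°.

|L|−L_z,max ≈ 0.4833ℏ; θ_min ≈ 20.70°; θ(m_l=-6) ≈ 143.30°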